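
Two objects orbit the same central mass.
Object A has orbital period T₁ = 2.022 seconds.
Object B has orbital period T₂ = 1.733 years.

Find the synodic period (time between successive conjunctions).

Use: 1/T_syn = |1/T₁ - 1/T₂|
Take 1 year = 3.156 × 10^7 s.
T₁ = 2.022 seconds
T₂ = 1.733 years = 5.46935 × 10^7 s
1/T₁ = 0.49456 s⁻¹
1/T₂ = 1.82837 × 10^-8 s⁻¹
|1/T₁ − 1/T₂| = 0.49456 s⁻¹
T_syn = 1 / |1/T₁ − 1/T₂| = 2.022 s ≈ 2.022 seconds

Final answer: T_syn = 2.022 seconds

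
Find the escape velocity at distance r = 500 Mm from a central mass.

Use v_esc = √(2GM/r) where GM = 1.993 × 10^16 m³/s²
r = 500 Mm = 5 × 10^8 m
GM = 1.993 × 10^16 m³/s²
2GM/r = 2 × (1.993 × 10^16) / (5 × 10^8) = 7.972 × 10^7 m²/s²
v_esc = √(2GM/r) = 8928.61 m/s ≈ 8.929 km/s

Final answer: 8.929 km/s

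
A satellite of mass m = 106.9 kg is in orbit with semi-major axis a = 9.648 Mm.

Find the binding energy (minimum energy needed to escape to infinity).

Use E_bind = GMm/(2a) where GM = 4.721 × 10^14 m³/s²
a = 9.648 Mm = 9.648 × 10^6 m
GM = 4.721 × 10^14 m³/s²
m = 106.9 kg
GMm = 4.721 × 10^14 × 106.9 = 5.04675 × 10^16 m³·kg/s²
2a = 1.9296 × 10^7 m
E_bind = GMm/(2a) = 2.61544 × 10^9 J ≈ 2.615 GJ

Final answer: 2.615 GJ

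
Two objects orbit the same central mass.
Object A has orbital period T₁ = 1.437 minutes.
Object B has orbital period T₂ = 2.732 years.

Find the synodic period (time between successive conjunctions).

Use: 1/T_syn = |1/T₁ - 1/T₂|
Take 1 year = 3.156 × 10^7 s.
T₁ = 1.437 minutes = 86.22 s
T₂ = 2.732 years = 8.62219 × 10^7 s
1/T₁ = 0.0115982 s⁻¹
1/T₂ = 1.1598 × 10^-8 s⁻¹
|1/T₁ − 1/T₂| = 0.0115982 s⁻¹
T_syn = 1 / |1/T₁ − 1/T₂| = 86.2201 s ≈ 1.437 minutes

Final answer: T_syn = 1.437 minutes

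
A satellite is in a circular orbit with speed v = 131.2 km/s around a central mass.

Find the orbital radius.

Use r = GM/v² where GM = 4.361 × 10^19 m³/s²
v = 131.2 km/s = 131200 m/s
GM = 4.361 × 10^19 m³/s²
v² = 1.72134 × 10^10 m²/s²
r = GM/v² = (4.361 × 10^19) / (1.72134 × 10^10) = 2.53349 × 10^9 m ≈ 2.533 Gm

Final answer: 2.533 Gm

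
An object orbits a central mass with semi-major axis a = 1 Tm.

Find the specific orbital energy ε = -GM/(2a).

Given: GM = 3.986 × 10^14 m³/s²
a = 1 Tm = 1 × 10^12 m
GM = 3.986 × 10^14 m³/s²
2a = 2 × 10^12 m
ε = −GM/(2a) = -199.3 J/kg ≈ -199.3 J/kg

Final answer: -199.3 J/kg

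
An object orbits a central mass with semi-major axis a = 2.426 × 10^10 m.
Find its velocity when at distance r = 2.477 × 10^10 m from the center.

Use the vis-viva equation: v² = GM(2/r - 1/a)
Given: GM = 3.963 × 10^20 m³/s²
a = 2.426 × 10^10 m
r = 2.477 × 10^10 m
GM = 3.963 × 10^20 m³/s²
2/r − 1/a = 8.07428 × 10^-11 − 4.12201 × 10^-11 = 3.95227 × 10^-11 m⁻¹
v² = GM (2/r − 1/a) = 1.56629 × 10^10 m²/s²
v = 125151 m/s ≈ 125.2 km/s

Final answer: 125.2 km/s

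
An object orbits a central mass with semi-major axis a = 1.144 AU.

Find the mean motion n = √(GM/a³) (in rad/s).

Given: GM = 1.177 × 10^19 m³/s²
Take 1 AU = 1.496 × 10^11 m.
a = 1.144 AU = 1.71142 × 10^11 m
GM = 1.177 × 10^19 m³/s²
a³ = 5.01271 × 10^33 m³
GM/a³ = (1.177 × 10^19) / (5.01271 × 10^33) = 2.34803 × 10^-15 s⁻²
n = √(GM/a³) = 4.84565 × 10^-8 rad/s ≈ 4.846 × 10^-8 rad/s

Final answer: n = 4.846 × 10^-8 rad/s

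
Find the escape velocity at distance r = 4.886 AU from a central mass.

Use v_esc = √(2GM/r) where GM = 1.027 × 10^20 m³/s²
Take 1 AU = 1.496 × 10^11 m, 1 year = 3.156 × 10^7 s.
r = 4.886 AU = 7.30946 × 10^11 m
GM = 1.027 × 10^20 m³/s²
2GM/r = 2 × (1.027 × 10^20) / (7.30946 × 10^11) = 2.81006 × 10^8 m²/s²
v_esc = √(2GM/r) = 16763.2 m/s ≈ 3.536 AU/year

Final answer: 3.536 AU/year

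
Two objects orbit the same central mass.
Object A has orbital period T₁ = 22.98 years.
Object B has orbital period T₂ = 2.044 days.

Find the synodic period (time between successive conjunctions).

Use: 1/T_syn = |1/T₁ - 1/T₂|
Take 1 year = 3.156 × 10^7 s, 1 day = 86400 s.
T₁ = 22.98 years = 7.25249 × 10^8 s
T₂ = 2.044 days = 176602 s
1/T₁ = 1.37884 × 10^-9 s⁻¹
1/T₂ = 5.66246 × 10^-6 s⁻¹
|1/T₁ − 1/T₂| = 5.66108 × 10^-6 s⁻¹
T_syn = 1 / |1/T₁ − 1/T₂| = 176645 s ≈ 2.044 days

Final answer: T_syn = 2.044 days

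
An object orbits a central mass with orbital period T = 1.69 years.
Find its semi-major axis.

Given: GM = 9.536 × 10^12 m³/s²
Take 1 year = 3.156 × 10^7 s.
T = 1.69 years = 5.33364 × 10^7 s
GM = 9.536 × 10^12 m³/s²
Kepler's third law: a³ = GM T² / (4π²)
T² = 2.84477 × 10^15 s²
a³ = (9.536 × 10^12) × (2.84477 × 10^15) / (4π²) = 6.87154 × 10^26 m³
a = (a³)^(1/3) = 8.82439 × 10^8 m ≈ 882.4 Mm

Final answer: 882.4 Mm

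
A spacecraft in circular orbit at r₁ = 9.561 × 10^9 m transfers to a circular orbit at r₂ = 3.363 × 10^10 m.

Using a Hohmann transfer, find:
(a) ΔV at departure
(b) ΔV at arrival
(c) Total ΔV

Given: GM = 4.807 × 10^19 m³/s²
r₁ = 9.561 × 10^9 m
r₂ = 3.363 × 10^10 m
GM = 4.807 × 10^19 m³/s²
Transfer ellipse: a_t = (r₁ + r₂)/2 = 2.15955 × 10^10 m
Circular speed at r₁: v₁ = √(GM/r₁) = 70906.4 m/s
Transfer speed at r₁ (periapsis): v₁ₜ = √(GM(2/r₁ − 1/a_t)) = 88484.5 m/s
(a) ΔV₁ = v₁ₜ − v₁ = 17578.1 m/s ≈ 17.58 km/s
Circular speed at r₂: v₂ = √(GM/r₂) = 37807.1 m/s
Transfer speed at r₂ (apoapsis): v₂ₜ = √(GM(2/r₂ − 1/a_t)) = 25156.1 m/s
(b) ΔV₂ = v₂ − v₂ₜ = 12651 m/s ≈ 12.65 km/s
(c) ΔV_total = ΔV₁ + ΔV₂ = 30229.1 m/s ≈ 30.23 km/s

Final answer:
(a) ΔV₁ = 17.58 km/s
(b) ΔV₂ = 12.65 km/s
(c) ΔV_total = 30.23 km/s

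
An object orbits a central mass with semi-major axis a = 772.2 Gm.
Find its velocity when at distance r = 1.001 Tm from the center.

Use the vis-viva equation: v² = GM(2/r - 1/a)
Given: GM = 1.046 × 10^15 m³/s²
a = 772.2 Gm = 7.722 × 10^11 m
r = 1.001 Tm = 1.001 × 10^12 m
GM = 1.046 × 10^15 m³/s²
2/r − 1/a = 1.998 × 10^-12 − 1.295 × 10^-12 = 7.03001 × 10^-13 m⁻¹
v² = GM (2/r − 1/a) = 735.339 m²/s²
v = 27.1171 m/s ≈ 27.12 m/s

Final answer: 27.12 m/s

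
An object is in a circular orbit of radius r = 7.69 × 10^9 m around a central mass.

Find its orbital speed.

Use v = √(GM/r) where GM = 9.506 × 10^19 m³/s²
r = 7.69 × 10^9 m
GM = 9.506 × 10^19 m³/s²
GM/r = (9.506 × 10^19) / (7.69 × 10^9) = 1.23615 × 10^10 m²/s²
v = √(GM/r) = 111182 m/s ≈ 111.2 km/s

Final answer: 111.2 km/s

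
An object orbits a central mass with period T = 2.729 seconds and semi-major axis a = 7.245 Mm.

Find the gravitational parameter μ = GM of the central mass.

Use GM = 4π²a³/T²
T = 2.729 seconds
a = 7.245 Mm = 7.245 × 10^6 m
a³ = 3.8029 × 10^20 m³
T² = 7.44744 s²
GM = 4π² × (3.8029 × 10^20) / 7.44744 = 2.01589 × 10^21 m³/s²
GM ≈ 2.016 × 10^21 m³/s²

Final answer: GM = 2.016 × 10^21 m³/s²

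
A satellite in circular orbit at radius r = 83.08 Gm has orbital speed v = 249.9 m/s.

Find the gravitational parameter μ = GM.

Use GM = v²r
r = 83.08 Gm = 8.308 × 10^10 m
v = 249.9 m/s
v² = 62450 m²/s²
GM = v²r = 62450 × 8.308 × 10^10 = 5.18835 × 10^15 m³/s²
GM ≈ 5.188 × 10^15 m³/s²

Final answer: GM = 5.188 × 10^15 m³/s²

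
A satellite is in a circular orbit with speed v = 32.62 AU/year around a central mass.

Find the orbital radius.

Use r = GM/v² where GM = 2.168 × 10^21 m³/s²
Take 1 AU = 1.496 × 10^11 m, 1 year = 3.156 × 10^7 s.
v = 32.62 AU/year = 154625 m/s
GM = 2.168 × 10^21 m³/s²
v² = 2.39088 × 10^10 m²/s²
r = GM/v² = (2.168 × 10^21) / (2.39088 × 10^10) = 9.0678 × 10^10 m ≈ 0.6061 AU

Final answer: 0.6061 AU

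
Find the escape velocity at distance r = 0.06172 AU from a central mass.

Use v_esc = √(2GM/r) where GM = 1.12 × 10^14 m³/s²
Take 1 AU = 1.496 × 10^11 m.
r = 0.06172 AU = 9.23331 × 10^9 m
GM = 1.12 × 10^14 m³/s²
2GM/r = 2 × (1.12 × 10^14) / (9.23331 × 10^9) = 24260 m²/s²
v_esc = √(2GM/r) = 155.756 m/s ≈ 155.8 m/s

Final answer: 155.8 m/s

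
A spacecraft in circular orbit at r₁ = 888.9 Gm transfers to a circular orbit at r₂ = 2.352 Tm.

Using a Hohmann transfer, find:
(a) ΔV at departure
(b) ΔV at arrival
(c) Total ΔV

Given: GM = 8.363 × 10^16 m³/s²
r₁ = 888.9 Gm = 8.889 × 10^11 m
r₂ = 2.352 Tm = 2.352 × 10^12 m
GM = 8.363 × 10^16 m³/s²
Transfer ellipse: a_t = (r₁ + r₂)/2 = 1.62045 × 10^12 m
Circular speed at r₁: v₁ = √(GM/r₁) = 306.729 m/s
Transfer speed at r₁ (periapsis): v₁ₜ = √(GM(2/r₁ − 1/a_t)) = 369.535 m/s
(a) ΔV₁ = v₁ₜ − v₁ = 62.8061 m/s ≈ 62.81 m/s
Circular speed at r₂: v₂ = √(GM/r₂) = 188.566 m/s
Transfer speed at r₂ (apoapsis): v₂ₜ = √(GM(2/r₂ − 1/a_t)) = 139.66 m/s
(b) ΔV₂ = v₂ − v₂ₜ = 48.9059 m/s ≈ 48.91 m/s
(c) ΔV_total = ΔV₁ + ΔV₂ = 111.712 m/s ≈ 111.7 m/s

Final answer:
(a) ΔV₁ = 62.81 m/s
(b) ΔV₂ = 48.91 m/s
(c) ΔV_total = 111.7 m/s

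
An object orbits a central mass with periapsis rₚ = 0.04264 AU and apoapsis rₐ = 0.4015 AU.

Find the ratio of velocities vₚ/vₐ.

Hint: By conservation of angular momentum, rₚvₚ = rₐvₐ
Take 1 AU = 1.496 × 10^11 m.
rₚ = 0.04264 AU = 6.37894 × 10^9 m
rₐ = 0.4015 AU = 6.00644 × 10^10 m
rₚvₚ = rₐvₐ  ⇒  vₚ/vₐ = rₐ/rₚ
vₚ/vₐ = (6.00644 × 10^10) / (6.37894 × 10^9) = 9.41604

Final answer: vₚ/vₐ = 9.416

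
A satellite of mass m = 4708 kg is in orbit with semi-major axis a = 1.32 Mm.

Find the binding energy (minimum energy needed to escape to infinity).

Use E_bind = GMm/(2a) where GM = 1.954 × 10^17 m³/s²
a = 1.32 Mm = 1.32 × 10^6 m
GM = 1.954 × 10^17 m³/s²
m = 4708 kg
GMm = 1.954 × 10^17 × 4708 = 9.19943 × 10^20 m³·kg/s²
2a = 2.64 × 10^6 m
E_bind = GMm/(2a) = 3.48463 × 10^14 J ≈ 348.5 TJ

Final answer: 348.5 TJ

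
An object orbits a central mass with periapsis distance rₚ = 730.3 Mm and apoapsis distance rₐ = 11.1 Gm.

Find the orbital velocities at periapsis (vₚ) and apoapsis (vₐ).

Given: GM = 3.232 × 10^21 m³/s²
rₚ = 730.3 Mm = 7.303 × 10^8 m
rₐ = 11.1 Gm = 1.11 × 10^10 m
GM = 3.232 × 10^21 m³/s²
a = (rₚ + rₐ)/2 = 5.91515 × 10^9 m
Vis-viva: v² = GM (2/r − 1/a)
vₚ² = 3.232 × 10^21 × (2.7386 × 10^-9 − 1.69057 × 10^-10) = 8.30476 × 10^12 m²/s²
vₚ = 2.8818 × 10^6 m/s ≈ 2882 km/s
vₐ² = 3.232 × 10^21 × (1.8018 × 10^-10 − 1.69057 × 10^-10) = 3.59488 × 10^10 m²/s²
vₐ = 189602 m/s ≈ 189.6 km/s

Final answer: vₚ = 2882 km/s, vₐ = 189.6 km/s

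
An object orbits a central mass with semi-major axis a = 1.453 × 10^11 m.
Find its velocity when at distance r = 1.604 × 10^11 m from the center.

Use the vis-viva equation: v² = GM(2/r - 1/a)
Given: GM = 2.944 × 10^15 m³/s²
a = 1.453 × 10^11 m
r = 1.604 × 10^11 m
GM = 2.944 × 10^15 m³/s²
2/r − 1/a = 1.24688 × 10^-11 − 6.88231 × 10^-12 = 5.58652 × 10^-12 m⁻¹
v² = GM (2/r − 1/a) = 16446.7 m²/s²
v = 128.245 m/s ≈ 128.2 m/s

Final answer: 128.2 m/s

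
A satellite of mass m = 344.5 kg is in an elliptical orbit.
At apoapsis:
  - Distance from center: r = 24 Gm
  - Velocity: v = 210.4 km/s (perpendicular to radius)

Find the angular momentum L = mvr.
r = 24 Gm = 2.4 × 10^10 m
v = 210.4 km/s = 210400 m/s
vr = 210400 × 2.4 × 10^10 = 5.0496 × 10^15 m²/s
L = m × vr = 344.5 × 5.0496 × 10^15 = 1.73959 × 10^18 kg·m²/s ≈ 1.74 × 10^18 kg·m²/s

Final answer: L = 1.74 × 10^18 kg·m²/s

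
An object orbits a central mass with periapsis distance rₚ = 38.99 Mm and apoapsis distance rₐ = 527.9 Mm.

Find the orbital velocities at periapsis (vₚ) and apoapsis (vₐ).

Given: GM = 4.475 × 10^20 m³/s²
rₚ = 38.99 Mm = 3.899 × 10^7 m
rₐ = 527.9 Mm = 5.279 × 10^8 m
GM = 4.475 × 10^20 m³/s²
a = (rₚ + rₐ)/2 = 2.83445 × 10^8 m
Vis-viva: v² = GM (2/r − 1/a)
vₚ² = 4.475 × 10^20 × (5.12952 × 10^-8 − 3.52802 × 10^-9) = 2.13758 × 10^13 m²/s²
vₚ = 4.6234 × 10^6 m/s ≈ 4623 km/s
vₐ² = 4.475 × 10^20 × (3.7886 × 10^-9 − 3.52802 × 10^-9) = 1.16607 × 10^11 m²/s²
vₐ = 341478 m/s ≈ 341.5 km/s

Final answer: vₚ = 4623 km/s, vₐ = 341.5 km/s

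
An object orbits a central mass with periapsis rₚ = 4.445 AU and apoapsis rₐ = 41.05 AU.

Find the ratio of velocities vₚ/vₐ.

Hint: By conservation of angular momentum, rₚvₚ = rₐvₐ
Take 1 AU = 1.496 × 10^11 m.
rₚ = 4.445 AU = 6.64972 × 10^11 m
rₐ = 41.05 AU = 6.14108 × 10^12 m
rₚvₚ = rₐvₐ  ⇒  vₚ/vₐ = rₐ/rₚ
vₚ/vₐ = (6.14108 × 10^12) / (6.64972 × 10^11) = 9.2351

Final answer: vₚ/vₐ = 9.235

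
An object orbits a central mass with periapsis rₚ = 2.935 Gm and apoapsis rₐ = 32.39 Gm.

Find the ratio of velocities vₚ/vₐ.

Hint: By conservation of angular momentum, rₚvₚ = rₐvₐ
rₚ = 2.935 Gm = 2.935 × 10^9 m
rₐ = 32.39 Gm = 3.239 × 10^10 m
rₚvₚ = rₐvₐ  ⇒  vₚ/vₐ = rₐ/rₚ
vₚ/vₐ = (3.239 × 10^10) / (2.935 × 10^9) = 11.0358

Final answer: vₚ/vₐ = 11.04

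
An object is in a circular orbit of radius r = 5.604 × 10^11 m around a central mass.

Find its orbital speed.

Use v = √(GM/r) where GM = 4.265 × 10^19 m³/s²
r = 5.604 × 10^11 m
GM = 4.265 × 10^19 m³/s²
GM/r = (4.265 × 10^19) / (5.604 × 10^11) = 7.61064 × 10^7 m²/s²
v = √(GM/r) = 8723.9 m/s ≈ 8.724 km/s

Final answer: 8.724 km/s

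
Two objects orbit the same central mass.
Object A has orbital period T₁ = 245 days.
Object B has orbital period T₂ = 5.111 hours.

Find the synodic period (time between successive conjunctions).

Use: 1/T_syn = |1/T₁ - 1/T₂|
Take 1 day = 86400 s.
T₁ = 245 days = 2.1168 × 10^7 s
T₂ = 5.111 hours = 18399.6 s
1/T₁ = 4.72411 × 10^-8 s⁻¹
1/T₂ = 5.4349 × 10^-5 s⁻¹
|1/T₁ − 1/T₂| = 5.43018 × 10^-5 s⁻¹
T_syn = 1 / |1/T₁ − 1/T₂| = 18415.6 s ≈ 5.115 hours

Final answer: T_syn = 5.115 hours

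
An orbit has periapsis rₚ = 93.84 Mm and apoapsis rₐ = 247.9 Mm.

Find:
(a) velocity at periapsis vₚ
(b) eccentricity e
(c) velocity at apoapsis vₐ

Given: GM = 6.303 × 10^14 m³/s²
rₚ = 93.84 Mm = 9.384 × 10^7 m
rₐ = 247.9 Mm = 2.479 × 10^8 m
GM = 6.303 × 10^14 m³/s²
a = (rₚ + rₐ)/2 = 1.7087 × 10^8 m
e = (rₐ − rₚ)/(rₐ + rₚ) = (1.5406 × 10^8) / (3.4174 × 10^8) = 0.450811
(a) vₚ² = GM (2/rₚ − 1/a) = 6.303 × 10^14 × (2.13129 × 10^-8 − 5.8524 × 10^-9) = 9.74473 × 10^6 m²/s²;  vₚ = 3121.66 m/s ≈ 3.122 km/s
(b) e = 0.450811 ≈ 0.4508
(c) vₐ² = GM (2/rₐ − 1/a) = 6.303 × 10^14 × (8.06777 × 10^-9 − 5.8524 × 10^-9) = 1.39635 × 10^6 m²/s²;  vₐ = 1181.67 m/s ≈ 1.182 km/s

Final answer:
(a) velocity at periapsis vₚ = 3.122 km/s
(b) eccentricity e = 0.4508
(c) velocity at apoapsis vₐ = 1.182 km/s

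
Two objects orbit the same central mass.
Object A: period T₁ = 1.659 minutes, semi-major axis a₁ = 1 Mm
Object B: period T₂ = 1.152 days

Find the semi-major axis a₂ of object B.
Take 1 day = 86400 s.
T₁ = 1.659 minutes = 99.54 s
T₂ = 1.152 days = 99532.8 s
a₁ = 1 Mm = 1 × 10^6 m
Kepler's third law: (T₂/T₁)² = (a₂/a₁)³  ⇒  a₂ = a₁ (T₂/T₁)^(2/3)
T₂/T₁ = 999.928
(T₂/T₁)^(2/3) = 99.9952
a₂ = 1 × 10^6 m × 99.9952 = 9.99952 × 10^7 m ≈ 100 Mm

Final answer: a₂ = 100 Mm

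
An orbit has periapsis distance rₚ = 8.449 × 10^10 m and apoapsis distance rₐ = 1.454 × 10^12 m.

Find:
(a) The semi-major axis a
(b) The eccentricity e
rₚ = 8.449 × 10^10 m
rₐ = 1.454 × 10^12 m
(a) a = (rₚ + rₐ)/2 = 7.69245 × 10^11 m ≈ 7.692 × 10^11 m
(b) e = (rₐ − rₚ)/(rₐ + rₚ) = (1.36951 × 10^12) / (1.53849 × 10^12) = 0.890165

Final answer:
(a) a = 7.692 × 10^11 m
(b) e = 0.8902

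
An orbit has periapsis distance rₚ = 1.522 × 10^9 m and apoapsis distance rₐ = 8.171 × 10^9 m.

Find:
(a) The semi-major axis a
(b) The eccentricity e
rₚ = 1.522 × 10^9 m
rₐ = 8.171 × 10^9 m
(a) a = (rₚ + rₐ)/2 = 4.8465 × 10^9 m ≈ 4.846 × 10^9 m
(b) e = (rₐ − rₚ)/(rₐ + rₚ) = (6.649 × 10^9) / (9.693 × 10^9) = 0.685959

Final answer:
(a) a = 4.846 × 10^9 m
(b) e = 0.686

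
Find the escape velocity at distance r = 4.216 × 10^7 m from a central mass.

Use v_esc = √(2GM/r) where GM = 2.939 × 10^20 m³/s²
r = 4.216 × 10^7 m
GM = 2.939 × 10^20 m³/s²
2GM/r = 2 × (2.939 × 10^20) / (4.216 × 10^7) = 1.39421 × 10^13 m²/s²
v_esc = √(2GM/r) = 3.73392 × 10^6 m/s ≈ 3734 km/s

Final answer: 3734 km/s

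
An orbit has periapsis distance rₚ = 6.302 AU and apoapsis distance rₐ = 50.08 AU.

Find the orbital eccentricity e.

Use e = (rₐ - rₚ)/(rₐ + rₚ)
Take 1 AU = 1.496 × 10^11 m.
rₚ = 6.302 AU = 9.42779 × 10^11 m
rₐ = 50.08 AU = 7.49197 × 10^12 m
rₐ − rₚ = 6.54919 × 10^12 m
rₐ + rₚ = 8.43475 × 10^12 m
e = (rₐ − rₚ)/(rₐ + rₚ) = 0.776453

Final answer: e = 0.7765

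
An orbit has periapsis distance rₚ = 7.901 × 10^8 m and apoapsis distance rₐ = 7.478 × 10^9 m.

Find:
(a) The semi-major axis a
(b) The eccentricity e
rₚ = 7.901 × 10^8 m
rₐ = 7.478 × 10^9 m
(a) a = (rₚ + rₐ)/2 = 4.13405 × 10^9 m ≈ 4.134 × 10^9 m
(b) e = (rₐ − rₚ)/(rₐ + rₚ) = (6.6879 × 10^9) / (8.2681 × 10^9) = 0.80888

Final answer:
(a) a = 4.134 × 10^9 m
(b) e = 0.8089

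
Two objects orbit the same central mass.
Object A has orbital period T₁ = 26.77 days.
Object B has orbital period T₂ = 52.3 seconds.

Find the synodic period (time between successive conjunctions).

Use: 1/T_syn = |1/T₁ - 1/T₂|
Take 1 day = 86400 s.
T₁ = 26.77 days = 2.31293 × 10^6 s
T₂ = 52.3 seconds
1/T₁ = 4.32352 × 10^-7 s⁻¹
1/T₂ = 0.0191205 s⁻¹
|1/T₁ − 1/T₂| = 0.01912 s⁻¹
T_syn = 1 / |1/T₁ − 1/T₂| = 52.3012 s ≈ 52.3 seconds

Final answer: T_syn = 52.3 seconds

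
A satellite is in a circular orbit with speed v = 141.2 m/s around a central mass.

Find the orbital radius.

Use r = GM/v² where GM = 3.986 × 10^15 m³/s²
v = 141.2 m/s
GM = 3.986 × 10^15 m³/s²
v² = 19937.4 m²/s²
r = GM/v² = (3.986 × 10^15) / 19937.4 = 1.99925 × 10^11 m ≈ 199.9 Gm

Final answer: 199.9 Gm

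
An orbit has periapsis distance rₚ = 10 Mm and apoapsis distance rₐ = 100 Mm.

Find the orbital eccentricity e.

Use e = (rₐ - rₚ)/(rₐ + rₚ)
rₚ = 10 Mm = 1 × 10^7 m
rₐ = 100 Mm = 1 × 10^8 m
rₐ − rₚ = 9 × 10^7 m
rₐ + rₚ = 1.1 × 10^8 m
e = (rₐ − rₚ)/(rₐ + rₚ) = 0.818182

Final answer: e = 0.8182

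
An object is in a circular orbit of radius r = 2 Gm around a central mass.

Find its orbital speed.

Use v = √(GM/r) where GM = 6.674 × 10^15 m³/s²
r = 2 Gm = 2 × 10^9 m
GM = 6.674 × 10^15 m³/s²
GM/r = (6.674 × 10^15) / (2 × 10^9) = 3.337 × 10^6 m²/s²
v = √(GM/r) = 1826.75 m/s ≈ 1.827 km/s

Final answer: 1.827 km/s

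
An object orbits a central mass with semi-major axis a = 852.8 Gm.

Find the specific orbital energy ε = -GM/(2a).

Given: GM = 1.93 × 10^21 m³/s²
a = 852.8 Gm = 8.528 × 10^11 m
GM = 1.93 × 10^21 m³/s²
2a = 1.7056 × 10^12 m
ε = −GM/(2a) = -1.13157 × 10^9 J/kg ≈ -1.132 GJ/kg

Final answer: -1.132 GJ/kg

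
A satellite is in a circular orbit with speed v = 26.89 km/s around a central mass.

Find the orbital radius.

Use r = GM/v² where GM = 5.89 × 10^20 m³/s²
v = 26.89 km/s = 26890 m/s
GM = 5.89 × 10^20 m³/s²
v² = 7.23072 × 10^8 m²/s²
r = GM/v² = (5.89 × 10^20) / (7.23072 × 10^8) = 8.1458 × 10^11 m ≈ 814.6 Gm

Final answer: 814.6 Gm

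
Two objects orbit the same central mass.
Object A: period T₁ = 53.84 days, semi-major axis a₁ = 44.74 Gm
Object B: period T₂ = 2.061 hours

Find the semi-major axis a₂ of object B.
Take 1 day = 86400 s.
T₁ = 53.84 days = 4.65178 × 10^6 s
T₂ = 2.061 hours = 7419.6 s
a₁ = 44.74 Gm = 4.474 × 10^10 m
Kepler's third law: (T₂/T₁)² = (a₂/a₁)³  ⇒  a₂ = a₁ (T₂/T₁)^(2/3)
T₂/T₁ = 0.001595
(T₂/T₁)^(2/3) = 0.0136513
a₂ = 4.474 × 10^10 m × 0.0136513 = 6.1076 × 10^8 m ≈ 610.8 Mm

Final answer: a₂ = 610.8 Mm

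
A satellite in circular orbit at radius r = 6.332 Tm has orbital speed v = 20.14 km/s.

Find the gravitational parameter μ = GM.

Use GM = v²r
r = 6.332 Tm = 6.332 × 10^12 m
v = 20.14 km/s = 20140 m/s
v² = 4.0562 × 10^8 m²/s²
GM = v²r = 4.0562 × 10^8 × 6.332 × 10^12 = 2.56838 × 10^21 m³/s²
GM ≈ 2.568 × 10^21 m³/s²

Final answer: GM = 2.568 × 10^21 m³/s²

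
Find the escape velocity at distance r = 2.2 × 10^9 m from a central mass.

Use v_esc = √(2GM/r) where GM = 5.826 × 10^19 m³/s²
r = 2.2 × 10^9 m
GM = 5.826 × 10^19 m³/s²
2GM/r = 2 × (5.826 × 10^19) / (2.2 × 10^9) = 5.29636 × 10^10 m²/s²
v_esc = √(2GM/r) = 230138 m/s ≈ 230.1 km/s

Final answer: 230.1 km/s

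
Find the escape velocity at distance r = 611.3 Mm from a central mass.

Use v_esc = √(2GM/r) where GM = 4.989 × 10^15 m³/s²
r = 611.3 Mm = 6.113 × 10^8 m
GM = 4.989 × 10^15 m³/s²
2GM/r = 2 × (4.989 × 10^15) / (6.113 × 10^8) = 1.63226 × 10^7 m²/s²
v_esc = √(2GM/r) = 4040.12 m/s ≈ 4.04 km/s

Final answer: 4.04 km/s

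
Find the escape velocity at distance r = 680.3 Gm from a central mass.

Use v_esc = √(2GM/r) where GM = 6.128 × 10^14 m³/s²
r = 680.3 Gm = 6.803 × 10^11 m
GM = 6.128 × 10^14 m³/s²
2GM/r = 2 × (6.128 × 10^14) / (6.803 × 10^11) = 1801.56 m²/s²
v_esc = √(2GM/r) = 42.4448 m/s ≈ 42.44 m/s

Final answer: 42.44 m/s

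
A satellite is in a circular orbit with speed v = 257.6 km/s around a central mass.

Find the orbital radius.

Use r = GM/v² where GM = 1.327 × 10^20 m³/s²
v = 257.6 km/s = 257600 m/s
GM = 1.327 × 10^20 m³/s²
v² = 6.63578 × 10^10 m²/s²
r = GM/v² = (1.327 × 10^20) / (6.63578 × 10^10) = 1.99977 × 10^9 m ≈ 2 Gm

Final answer: 2 Gm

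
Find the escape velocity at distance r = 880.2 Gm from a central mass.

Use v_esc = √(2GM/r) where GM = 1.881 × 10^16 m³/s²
r = 880.2 Gm = 8.802 × 10^11 m
GM = 1.881 × 10^16 m³/s²
2GM/r = 2 × (1.881 × 10^16) / (8.802 × 10^11) = 42740.3 m²/s²
v_esc = √(2GM/r) = 206.737 m/s ≈ 206.7 m/s

Final answer: 206.7 m/s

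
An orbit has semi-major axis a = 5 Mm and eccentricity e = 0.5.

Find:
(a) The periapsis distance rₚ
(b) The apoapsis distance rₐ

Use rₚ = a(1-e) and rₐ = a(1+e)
a = 5 Mm = 5 × 10^6 m
e = 0.5:  1 − e = 0.5,  1 + e = 1.5
(a) rₚ = a(1 − e) = 5 × 10^6 m × 0.5 = 2.5 × 10^6 m ≈ 2.5 Mm
(b) rₐ = a(1 + e) = 5 × 10^6 m × 1.5 = 7.5 × 10^6 m ≈ 7.5 Mm

Final answer:
(a) rₚ = 2.5 Mm
(b) rₐ = 7.5 Mm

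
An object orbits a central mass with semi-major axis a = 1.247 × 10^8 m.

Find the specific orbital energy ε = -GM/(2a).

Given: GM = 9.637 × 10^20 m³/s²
a = 1.247 × 10^8 m
GM = 9.637 × 10^20 m³/s²
2a = 2.494 × 10^8 m
ε = −GM/(2a) = -3.86407 × 10^12 J/kg ≈ -3864 GJ/kg

Final answer: -3864 GJ/kg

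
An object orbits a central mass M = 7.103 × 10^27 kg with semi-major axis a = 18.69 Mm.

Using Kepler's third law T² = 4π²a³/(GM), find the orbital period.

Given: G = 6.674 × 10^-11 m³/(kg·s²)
M = 7.103 × 10^27 kg
GM = G × M = 6.674 × 10^-11 × 7.103 × 10^27 = 4.74054 × 10^17 m³/s²
a = 18.69 Mm = 1.869 × 10^7 m
a³ = 6.52872 × 10^21 m³
T = 2π √(a³/GM) = 2π √((6.52872 × 10^21) / (4.74054 × 10^17)) = 2π × 117.355 s
T = 737.36 s ≈ 12.29 minutes

Final answer: 12.29 minutes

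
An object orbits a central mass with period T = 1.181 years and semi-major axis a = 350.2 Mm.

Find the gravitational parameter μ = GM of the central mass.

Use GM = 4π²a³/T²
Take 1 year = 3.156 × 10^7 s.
T = 1.181 years = 3.72724 × 10^7 s
a = 350.2 Mm = 3.502 × 10^8 m
a³ = 4.29485 × 10^25 m³
T² = 1.38923 × 10^15 s²
GM = 4π² × (4.29485 × 10^25) / (1.38923 × 10^15) = 1.22049 × 10^12 m³/s²
GM ≈ 1.22 × 10^12 m³/s²

Final answer: GM = 1.22 × 10^12 m³/s²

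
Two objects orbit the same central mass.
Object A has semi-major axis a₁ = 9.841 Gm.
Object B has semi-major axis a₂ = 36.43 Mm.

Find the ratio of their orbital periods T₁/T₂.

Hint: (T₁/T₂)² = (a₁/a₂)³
a₁ = 9.841 Gm = 9.841 × 10^9 m
a₂ = 36.43 Mm = 3.643 × 10^7 m
a₁/a₂ = 270.135
T₁/T₂ = (a₁/a₂)^(3/2) = (270.135)^1.5 = 4439.87

Final answer: T₁/T₂ = 4440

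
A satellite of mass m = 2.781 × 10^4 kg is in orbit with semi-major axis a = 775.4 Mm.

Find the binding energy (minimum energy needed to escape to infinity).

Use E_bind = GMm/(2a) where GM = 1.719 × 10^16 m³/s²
a = 775.4 Mm = 7.754 × 10^8 m
GM = 1.719 × 10^16 m³/s²
m = 2.781 × 10^4 kg
GMm = 1.719 × 10^16 × 27810 = 4.78054 × 10^20 m³·kg/s²
2a = 1.5508 × 10^9 m
E_bind = GMm/(2a) = 3.08263 × 10^11 J ≈ 308.3 GJ

Final answer: 308.3 GJ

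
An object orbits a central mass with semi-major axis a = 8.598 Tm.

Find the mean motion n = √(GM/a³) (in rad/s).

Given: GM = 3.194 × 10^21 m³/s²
a = 8.598 Tm = 8.598 × 10^12 m
GM = 3.194 × 10^21 m³/s²
a³ = 6.35612 × 10^38 m³
GM/a³ = (3.194 × 10^21) / (6.35612 × 10^38) = 5.02508 × 10^-18 s⁻²
n = √(GM/a³) = 2.24167 × 10^-9 rad/s ≈ 2.242 × 10^-9 rad/s

Final answer: n = 2.242 × 10^-9 rad/s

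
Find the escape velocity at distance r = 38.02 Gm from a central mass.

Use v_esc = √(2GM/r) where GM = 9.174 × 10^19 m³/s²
r = 38.02 Gm = 3.802 × 10^10 m
GM = 9.174 × 10^19 m³/s²
2GM/r = 2 × (9.174 × 10^19) / (3.802 × 10^10) = 4.82588 × 10^9 m²/s²
v_esc = √(2GM/r) = 69468.6 m/s ≈ 69.47 km/s

Final answer: 69.47 km/s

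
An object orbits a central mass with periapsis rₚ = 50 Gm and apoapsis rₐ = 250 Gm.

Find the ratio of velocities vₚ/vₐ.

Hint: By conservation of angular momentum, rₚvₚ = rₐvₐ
rₚ = 50 Gm = 5 × 10^10 m
rₐ = 250 Gm = 2.5 × 10^11 m
rₚvₚ = rₐvₐ  ⇒  vₚ/vₐ = rₐ/rₚ
vₚ/vₐ = (2.5 × 10^11) / (5 × 10^10) = 5

Final answer: vₚ/vₐ = 5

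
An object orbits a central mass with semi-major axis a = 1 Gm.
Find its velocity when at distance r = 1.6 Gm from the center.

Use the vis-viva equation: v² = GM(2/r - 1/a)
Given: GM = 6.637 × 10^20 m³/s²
a = 1 Gm = 1 × 10^9 m
r = 1.6 Gm = 1.6 × 10^9 m
GM = 6.637 × 10^20 m³/s²
2/r − 1/a = 1.25 × 10^-9 − 1 × 10^-9 = 2.5 × 10^-10 m⁻¹
v² = GM (2/r − 1/a) = 1.65925 × 10^11 m²/s²
v = 407339 m/s ≈ 407.3 km/s

Final answer: 407.3 km/s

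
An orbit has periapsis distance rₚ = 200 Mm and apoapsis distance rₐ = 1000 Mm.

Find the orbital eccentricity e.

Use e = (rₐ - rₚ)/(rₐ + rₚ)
rₚ = 200 Mm = 2 × 10^8 m
rₐ = 1000 Mm = 1 × 10^9 m
rₐ − rₚ = 8 × 10^8 m
rₐ + rₚ = 1.2 × 10^9 m
e = (rₐ − rₚ)/(rₐ + rₚ) = 0.666667

Final answer: e = 0.6667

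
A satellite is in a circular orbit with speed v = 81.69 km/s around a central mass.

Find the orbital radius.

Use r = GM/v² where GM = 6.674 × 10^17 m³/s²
v = 81.69 km/s = 81690 m/s
GM = 6.674 × 10^17 m³/s²
v² = 6.67326 × 10^9 m²/s²
r = GM/v² = (6.674 × 10^17) / (6.67326 × 10^9) = 1.00011 × 10^8 m ≈ 100 Mm

Final answer: 100 Mm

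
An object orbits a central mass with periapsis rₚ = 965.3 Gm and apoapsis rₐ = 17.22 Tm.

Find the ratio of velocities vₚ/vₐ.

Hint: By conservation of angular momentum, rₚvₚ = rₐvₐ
rₚ = 965.3 Gm = 9.653 × 10^11 m
rₐ = 17.22 Tm = 1.722 × 10^13 m
rₚvₚ = rₐvₐ  ⇒  vₚ/vₐ = rₐ/rₚ
vₚ/vₐ = (1.722 × 10^13) / (9.653 × 10^11) = 17.839

Final answer: vₚ/vₐ = 17.84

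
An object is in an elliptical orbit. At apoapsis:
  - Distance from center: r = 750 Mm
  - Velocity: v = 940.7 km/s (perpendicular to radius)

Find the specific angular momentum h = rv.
r = 750 Mm = 7.5 × 10^8 m
v = 940.7 km/s = 940700 m/s
h = rv = 7.5 × 10^8 × 940700 = 7.05525 × 10^14 m²/s ≈ 7.055 × 10^14 m²/s

Final answer: h = 7.055 × 10^14 m²/s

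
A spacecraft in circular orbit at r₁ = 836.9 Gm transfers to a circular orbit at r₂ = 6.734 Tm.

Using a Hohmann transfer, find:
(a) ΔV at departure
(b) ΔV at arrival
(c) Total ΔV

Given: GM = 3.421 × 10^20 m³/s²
r₁ = 836.9 Gm = 8.369 × 10^11 m
r₂ = 6.734 Tm = 6.734 × 10^12 m
GM = 3.421 × 10^20 m³/s²
Transfer ellipse: a_t = (r₁ + r₂)/2 = 3.78545 × 10^12 m
Circular speed at r₁: v₁ = √(GM/r₁) = 20218.1 m/s
Transfer speed at r₁ (periapsis): v₁ₜ = √(GM(2/r₁ − 1/a_t)) = 26966.1 m/s
(a) ΔV₁ = v₁ₜ − v₁ = 6747.99 m/s ≈ 6.748 km/s
Circular speed at r₂: v₂ = √(GM/r₂) = 7127.55 m/s
Transfer speed at r₂ (apoapsis): v₂ₜ = √(GM(2/r₂ − 1/a_t)) = 3351.34 m/s
(b) ΔV₂ = v₂ − v₂ₜ = 3776.21 m/s ≈ 3.776 km/s
(c) ΔV_total = ΔV₁ + ΔV₂ = 10524.2 m/s ≈ 10.52 km/s

Final answer:
(a) ΔV₁ = 6.748 km/s
(b) ΔV₂ = 3.776 km/s
(c) ΔV_total = 10.52 km/s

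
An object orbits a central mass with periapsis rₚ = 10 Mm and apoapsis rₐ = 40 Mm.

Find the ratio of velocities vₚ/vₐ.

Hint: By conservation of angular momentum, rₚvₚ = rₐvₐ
rₚ = 10 Mm = 1 × 10^7 m
rₐ = 40 Mm = 4 × 10^7 m
rₚvₚ = rₐvₐ  ⇒  vₚ/vₐ = rₐ/rₚ
vₚ/vₐ = (4 × 10^7) / (1 × 10^7) = 4

Final answer: vₚ/vₐ = 4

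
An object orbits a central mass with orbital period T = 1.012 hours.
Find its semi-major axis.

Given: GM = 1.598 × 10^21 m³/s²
T = 1.012 hours = 3643.2 s
GM = 1.598 × 10^21 m³/s²
Kepler's third law: a³ = GM T² / (4π²)
T² = 1.32729 × 10^7 s²
a³ = (1.598 × 10^21) × (1.32729 × 10^7) / (4π²) = 5.37258 × 10^26 m³
a = (a³)^(1/3) = 8.12945 × 10^8 m ≈ 8.129 × 10^8 m

Final answer: 8.129 × 10^8 m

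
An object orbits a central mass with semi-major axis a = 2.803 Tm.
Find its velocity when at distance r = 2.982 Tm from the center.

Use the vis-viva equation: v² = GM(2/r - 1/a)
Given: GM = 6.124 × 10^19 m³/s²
a = 2.803 Tm = 2.803 × 10^12 m
r = 2.982 Tm = 2.982 × 10^12 m
GM = 6.124 × 10^19 m³/s²
2/r − 1/a = 6.70691 × 10^-13 − 3.56761 × 10^-13 = 3.1393 × 10^-13 m⁻¹
v² = GM (2/r − 1/a) = 1.92251 × 10^7 m²/s²
v = 4384.64 m/s ≈ 4.385 km/s

Final answer: 4.385 km/s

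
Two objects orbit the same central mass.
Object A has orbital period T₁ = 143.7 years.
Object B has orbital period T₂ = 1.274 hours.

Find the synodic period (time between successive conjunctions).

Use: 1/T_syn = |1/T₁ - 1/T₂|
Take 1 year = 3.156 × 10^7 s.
T₁ = 143.7 years = 4.53517 × 10^9 s
T₂ = 1.274 hours = 4586.4 s
1/T₁ = 2.20499 × 10^-10 s⁻¹
1/T₂ = 0.000218036 s⁻¹
|1/T₁ − 1/T₂| = 0.000218036 s⁻¹
T_syn = 1 / |1/T₁ − 1/T₂| = 4586.4 s ≈ 1.274 hours

Final answer: T_syn = 1.274 hours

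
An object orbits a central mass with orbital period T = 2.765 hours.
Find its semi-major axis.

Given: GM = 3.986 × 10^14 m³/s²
T = 2.765 hours = 9954 s
GM = 3.986 × 10^14 m³/s²
Kepler's third law: a³ = GM T² / (4π²)
T² = 9.90821 × 10^7 s²
a³ = (3.986 × 10^14) × (9.90821 × 10^7) / (4π²) = 1.0004 × 10^21 m³
a = (a³)^(1/3) = 1.00013 × 10^7 m ≈ 10 Mm

Final answer: 10 Mm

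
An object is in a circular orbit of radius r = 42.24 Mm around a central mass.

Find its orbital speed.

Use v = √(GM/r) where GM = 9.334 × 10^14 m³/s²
r = 42.24 Mm = 4.224 × 10^7 m
GM = 9.334 × 10^14 m³/s²
GM/r = (9.334 × 10^14) / (4.224 × 10^7) = 2.20975 × 10^7 m²/s²
v = √(GM/r) = 4700.8 m/s ≈ 4.701 km/s

Final answer: 4.701 km/s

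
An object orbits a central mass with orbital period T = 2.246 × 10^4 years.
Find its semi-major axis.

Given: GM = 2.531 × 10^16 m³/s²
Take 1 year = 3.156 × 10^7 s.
T = 2.246 × 10^4 years = 7.08838 × 10^11 s
GM = 2.531 × 10^16 m³/s²
Kepler's third law: a³ = GM T² / (4π²)
T² = 5.02451 × 10^23 s²
a³ = (2.531 × 10^16) × (5.02451 × 10^23) / (4π²) = 3.22126 × 10^38 m³
a = (a³)^(1/3) = 6.85502 × 10^12 m ≈ 6.855 × 10^12 m

Final answer: 6.855 × 10^12 m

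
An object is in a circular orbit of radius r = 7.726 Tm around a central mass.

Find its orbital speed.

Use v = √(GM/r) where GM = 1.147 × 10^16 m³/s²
r = 7.726 Tm = 7.726 × 10^12 m
GM = 1.147 × 10^16 m³/s²
GM/r = (1.147 × 10^16) / (7.726 × 10^12) = 1484.6 m²/s²
v = √(GM/r) = 38.5305 m/s ≈ 38.53 m/s

Final answer: 38.53 m/s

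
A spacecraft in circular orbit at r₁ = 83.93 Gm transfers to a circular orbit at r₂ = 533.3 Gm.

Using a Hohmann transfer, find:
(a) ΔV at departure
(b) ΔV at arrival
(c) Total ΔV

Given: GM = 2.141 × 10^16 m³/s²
r₁ = 83.93 Gm = 8.393 × 10^10 m
r₂ = 533.3 Gm = 5.333 × 10^11 m
GM = 2.141 × 10^16 m³/s²
Transfer ellipse: a_t = (r₁ + r₂)/2 = 3.08615 × 10^11 m
Circular speed at r₁: v₁ = √(GM/r₁) = 505.068 m/s
Transfer speed at r₁ (periapsis): v₁ₜ = √(GM(2/r₁ − 1/a_t)) = 663.937 m/s
(a) ΔV₁ = v₁ₜ − v₁ = 158.869 m/s ≈ 158.9 m/s
Circular speed at r₂: v₂ = √(GM/r₂) = 200.365 m/s
Transfer speed at r₂ (apoapsis): v₂ₜ = √(GM(2/r₂ − 1/a_t)) = 104.489 m/s
(b) ΔV₂ = v₂ − v₂ₜ = 95.8758 m/s ≈ 95.88 m/s
(c) ΔV_total = ΔV₁ + ΔV₂ = 254.745 m/s ≈ 254.7 m/s

Final answer:
(a) ΔV₁ = 158.9 m/s
(b) ΔV₂ = 95.88 m/s
(c) ΔV_total = 254.7 m/s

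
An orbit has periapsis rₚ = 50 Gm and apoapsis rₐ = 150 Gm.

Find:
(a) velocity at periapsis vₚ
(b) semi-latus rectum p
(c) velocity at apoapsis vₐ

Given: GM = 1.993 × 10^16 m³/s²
rₚ = 50 Gm = 5 × 10^10 m
rₐ = 150 Gm = 1.5 × 10^11 m
GM = 1.993 × 10^16 m³/s²
a = (rₚ + rₐ)/2 = 1 × 10^11 m
e = (rₐ − rₚ)/(rₐ + rₚ) = (1 × 10^11) / (2 × 10^11) = 0.5
(a) vₚ² = GM (2/rₚ − 1/a) = 1.993 × 10^16 × (4 × 10^-11 − 1 × 10^-11) = 597900 m²/s²;  vₚ = 773.24 m/s ≈ 773.2 m/s
(b) 1 − e² = 0.75;  p = a(1 − e²) = 1 × 10^11 × 0.75 = 7.5 × 10^10 m ≈ 75 Gm
(c) vₐ² = GM (2/rₐ − 1/a) = 1.993 × 10^16 × (1.33333 × 10^-11 − 1 × 10^-11) = 66433.3 m²/s²;  vₐ = 257.747 m/s ≈ 257.7 m/s

Final answer:
(a) velocity at periapsis vₚ = 773.2 m/s
(b) semi-latus rectum p = 75 Gm
(c) velocity at apoapsis vₐ = 257.7 m/s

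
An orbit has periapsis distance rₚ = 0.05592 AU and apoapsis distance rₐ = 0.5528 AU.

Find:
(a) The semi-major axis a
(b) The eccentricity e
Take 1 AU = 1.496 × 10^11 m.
rₚ = 0.05592 AU = 8.36563 × 10^9 m
rₐ = 0.5528 AU = 8.26989 × 10^10 m
(a) a = (rₚ + rₐ)/2 = 4.55323 × 10^10 m ≈ 0.3044 AU
(b) e = (rₐ − rₚ)/(rₐ + rₚ) = (7.43332 × 10^10) / (9.10645 × 10^10) = 0.81627

Final answer:
(a) a = 0.3044 AU
(b) e = 0.8163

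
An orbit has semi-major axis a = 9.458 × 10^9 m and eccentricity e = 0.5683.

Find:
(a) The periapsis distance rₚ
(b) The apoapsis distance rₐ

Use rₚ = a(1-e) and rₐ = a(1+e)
a = 9.458 × 10^9 m
e = 0.5683:  1 − e = 0.4317,  1 + e = 1.5683
(a) rₚ = a(1 − e) = 9.458 × 10^9 m × 0.4317 = 4.08302 × 10^9 m ≈ 4.083 × 10^9 m
(b) rₐ = a(1 + e) = 9.458 × 10^9 m × 1.5683 = 1.4833 × 10^10 m ≈ 1.483 × 10^10 m

Final answer:
(a) rₚ = 4.083 × 10^9 m
(b) rₐ = 1.483 × 10^10 m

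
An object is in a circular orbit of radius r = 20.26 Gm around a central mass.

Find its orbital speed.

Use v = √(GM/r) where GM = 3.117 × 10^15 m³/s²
r = 20.26 Gm = 2.026 × 10^10 m
GM = 3.117 × 10^15 m³/s²
GM/r = (3.117 × 10^15) / (2.026 × 10^10) = 153850 m²/s²
v = √(GM/r) = 392.237 m/s ≈ 392.2 m/s

Final answer: 392.2 m/s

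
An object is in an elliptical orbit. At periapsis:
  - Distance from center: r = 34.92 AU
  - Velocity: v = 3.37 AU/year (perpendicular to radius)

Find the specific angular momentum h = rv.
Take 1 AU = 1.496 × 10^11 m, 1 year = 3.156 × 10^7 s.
r = 34.92 AU = 5.22403 × 10^12 m
v = 3.37 AU/year = 15974.4 m/s
h = rv = 5.22403 × 10^12 × 15974.4 = 8.34508 × 10^16 m²/s ≈ 8.345 × 10^16 m²/s

Final answer: h = 8.345 × 10^16 m²/s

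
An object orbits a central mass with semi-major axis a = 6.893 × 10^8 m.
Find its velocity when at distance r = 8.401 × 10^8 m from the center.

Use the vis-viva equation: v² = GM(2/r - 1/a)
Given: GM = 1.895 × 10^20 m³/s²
a = 6.893 × 10^8 m
r = 8.401 × 10^8 m
GM = 1.895 × 10^20 m³/s²
2/r − 1/a = 2.38067 × 10^-9 − 1.45075 × 10^-9 = 9.29922 × 10^-10 m⁻¹
v² = GM (2/r − 1/a) = 1.7622 × 10^11 m²/s²
v = 419786 m/s ≈ 419.8 km/s

Final answer: 419.8 km/s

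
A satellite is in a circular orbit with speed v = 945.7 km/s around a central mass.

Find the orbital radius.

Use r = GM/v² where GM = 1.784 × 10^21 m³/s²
v = 945.7 km/s = 945700 m/s
GM = 1.784 × 10^21 m³/s²
v² = 8.94348 × 10^11 m²/s²
r = GM/v² = (1.784 × 10^21) / (8.94348 × 10^11) = 1.99475 × 10^9 m ≈ 1.995 Gm

Final answer: 1.995 Gm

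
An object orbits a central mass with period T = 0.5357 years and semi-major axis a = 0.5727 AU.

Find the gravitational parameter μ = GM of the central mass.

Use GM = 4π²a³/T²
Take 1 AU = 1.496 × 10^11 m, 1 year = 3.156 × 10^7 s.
T = 0.5357 years = 1.69067 × 10^7 s
a = 0.5727 AU = 8.56759 × 10^10 m
a³ = 6.28892 × 10^32 m³
T² = 2.85836 × 10^14 s²
GM = 4π² × (6.28892 × 10^32) / (2.85836 × 10^14) = 8.68598 × 10^19 m³/s²
GM ≈ 8.686 × 10^19 m³/s²

Final answer: GM = 8.686 × 10^19 m³/s²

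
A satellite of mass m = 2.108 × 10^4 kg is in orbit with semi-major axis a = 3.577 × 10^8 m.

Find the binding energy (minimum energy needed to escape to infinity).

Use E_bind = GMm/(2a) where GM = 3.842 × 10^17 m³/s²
a = 3.577 × 10^8 m
GM = 3.842 × 10^17 m³/s²
m = 2.108 × 10^4 kg
GMm = 3.842 × 10^17 × 21080 = 8.09894 × 10^21 m³·kg/s²
2a = 7.154 × 10^8 m
E_bind = GMm/(2a) = 1.13208 × 10^13 J ≈ 11.32 TJ

Final answer: 11.32 TJ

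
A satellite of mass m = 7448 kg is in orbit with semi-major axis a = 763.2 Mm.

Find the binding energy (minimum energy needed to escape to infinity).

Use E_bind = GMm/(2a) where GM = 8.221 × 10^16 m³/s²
a = 763.2 Mm = 7.632 × 10^8 m
GM = 8.221 × 10^16 m³/s²
m = 7448 kg
GMm = 8.221 × 10^16 × 7448 = 6.123 × 10^20 m³·kg/s²
2a = 1.5264 × 10^9 m
E_bind = GMm/(2a) = 4.0114 × 10^11 J ≈ 401.1 GJ

Final answer: 401.1 GJ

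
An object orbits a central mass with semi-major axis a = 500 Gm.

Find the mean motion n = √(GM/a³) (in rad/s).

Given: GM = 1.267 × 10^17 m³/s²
a = 500 Gm = 5 × 10^11 m
GM = 1.267 × 10^17 m³/s²
a³ = 1.25 × 10^35 m³
GM/a³ = (1.267 × 10^17) / (1.25 × 10^35) = 1.0136 × 10^-18 s⁻²
n = √(GM/a³) = 1.00678 × 10^-9 rad/s ≈ 1.007 × 10^-9 rad/s

Final answer: n = 1.007 × 10^-9 rad/s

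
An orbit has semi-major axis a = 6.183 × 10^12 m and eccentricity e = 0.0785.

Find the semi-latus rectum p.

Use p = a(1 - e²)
a = 6.183 × 10^12 m
e = 0.0785,  e² = 0.00616225,  1 − e² = 0.993838
p = a(1 − e²) = 6.183 × 10^12 m × 0.993838 = 6.1449 × 10^12 m ≈ 6.145 × 10^12 m

Final answer: p = 6.145 × 10^12 m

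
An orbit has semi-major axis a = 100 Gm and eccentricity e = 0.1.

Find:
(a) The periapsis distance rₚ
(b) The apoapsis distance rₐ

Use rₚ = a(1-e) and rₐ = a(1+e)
a = 100 Gm = 1 × 10^11 m
e = 0.1:  1 − e = 0.9,  1 + e = 1.1
(a) rₚ = a(1 − e) = 1 × 10^11 m × 0.9 = 9 × 10^10 m ≈ 90 Gm
(b) rₐ = a(1 + e) = 1 × 10^11 m × 1.1 = 1.1 × 10^11 m ≈ 110 Gm

Final answer:
(a) rₚ = 90 Gm
(b) rₐ = 110 Gm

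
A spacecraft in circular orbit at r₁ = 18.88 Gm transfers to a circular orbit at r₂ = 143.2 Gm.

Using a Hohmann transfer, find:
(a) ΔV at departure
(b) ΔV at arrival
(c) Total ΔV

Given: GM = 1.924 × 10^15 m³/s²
r₁ = 18.88 Gm = 1.888 × 10^10 m
r₂ = 143.2 Gm = 1.432 × 10^11 m
GM = 1.924 × 10^15 m³/s²
Transfer ellipse: a_t = (r₁ + r₂)/2 = 8.104 × 10^10 m
Circular speed at r₁: v₁ = √(GM/r₁) = 319.228 m/s
Transfer speed at r₁ (periapsis): v₁ₜ = √(GM(2/r₁ − 1/a_t)) = 424.349 m/s
(a) ΔV₁ = v₁ₜ − v₁ = 105.121 m/s ≈ 105.1 m/s
Circular speed at r₂: v₂ = √(GM/r₂) = 115.913 m/s
Transfer speed at r₂ (apoapsis): v₂ₜ = √(GM(2/r₂ − 1/a_t)) = 55.9477 m/s
(b) ΔV₂ = v₂ − v₂ₜ = 59.965 m/s ≈ 59.96 m/s
(c) ΔV_total = ΔV₁ + ΔV₂ = 165.086 m/s ≈ 165.1 m/s

Final answer:
(a) ΔV₁ = 105.1 m/s
(b) ΔV₂ = 59.96 m/s
(c) ΔV_total = 165.1 m/s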